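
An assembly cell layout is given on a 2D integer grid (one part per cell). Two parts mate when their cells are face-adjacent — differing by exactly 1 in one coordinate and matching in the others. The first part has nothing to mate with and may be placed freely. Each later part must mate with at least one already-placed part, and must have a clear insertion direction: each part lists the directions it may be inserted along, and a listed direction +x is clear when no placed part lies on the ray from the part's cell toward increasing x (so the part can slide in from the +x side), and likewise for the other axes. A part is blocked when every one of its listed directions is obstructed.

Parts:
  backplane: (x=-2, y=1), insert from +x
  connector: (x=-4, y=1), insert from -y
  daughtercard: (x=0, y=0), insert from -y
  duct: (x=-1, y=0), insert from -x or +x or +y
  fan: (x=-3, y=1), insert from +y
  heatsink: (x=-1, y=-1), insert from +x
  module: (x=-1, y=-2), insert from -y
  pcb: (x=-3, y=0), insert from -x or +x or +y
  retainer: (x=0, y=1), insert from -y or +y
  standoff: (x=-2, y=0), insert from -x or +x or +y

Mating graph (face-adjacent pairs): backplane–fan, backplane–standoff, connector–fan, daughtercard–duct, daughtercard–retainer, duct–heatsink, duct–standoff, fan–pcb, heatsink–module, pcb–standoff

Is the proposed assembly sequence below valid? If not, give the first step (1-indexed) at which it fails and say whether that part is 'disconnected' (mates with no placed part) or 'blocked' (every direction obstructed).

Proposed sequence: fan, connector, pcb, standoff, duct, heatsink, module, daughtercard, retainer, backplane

1. fan@(-3, 1) [+y clear] — {fan}
2. connector@(-4, 1) [-y clear] — {connector, fan}
3. pcb@(-3, 0) [-x clear] — {connector, fan, pcb}
4. standoff@(-2, 0) [+x clear] — {connector, fan, pcb, standoff}
5. duct@(-1, 0) [+x clear] — {connector, duct, fan, pcb, standoff}
6. heatsink@(-1, -1) [+x clear] — {connector, duct, fan, heatsink, pcb, standoff}
7. module@(-1, -2) [-y clear] — {connector, duct, fan, heatsink, module, pcb, standoff}
8. daughtercard@(0, 0) [-y clear] — {connector, daughtercard, duct, fan, heatsink, module, pcb, standoff}
9. retainer@(0, 1) [+y clear] — {connector, daughtercard, duct, fan, heatsink, module, pcb, retainer, standoff}
10. backplane@(-2, 1) — +x all obstructed ⇒ blocked

Invalid at step 10 (blocked)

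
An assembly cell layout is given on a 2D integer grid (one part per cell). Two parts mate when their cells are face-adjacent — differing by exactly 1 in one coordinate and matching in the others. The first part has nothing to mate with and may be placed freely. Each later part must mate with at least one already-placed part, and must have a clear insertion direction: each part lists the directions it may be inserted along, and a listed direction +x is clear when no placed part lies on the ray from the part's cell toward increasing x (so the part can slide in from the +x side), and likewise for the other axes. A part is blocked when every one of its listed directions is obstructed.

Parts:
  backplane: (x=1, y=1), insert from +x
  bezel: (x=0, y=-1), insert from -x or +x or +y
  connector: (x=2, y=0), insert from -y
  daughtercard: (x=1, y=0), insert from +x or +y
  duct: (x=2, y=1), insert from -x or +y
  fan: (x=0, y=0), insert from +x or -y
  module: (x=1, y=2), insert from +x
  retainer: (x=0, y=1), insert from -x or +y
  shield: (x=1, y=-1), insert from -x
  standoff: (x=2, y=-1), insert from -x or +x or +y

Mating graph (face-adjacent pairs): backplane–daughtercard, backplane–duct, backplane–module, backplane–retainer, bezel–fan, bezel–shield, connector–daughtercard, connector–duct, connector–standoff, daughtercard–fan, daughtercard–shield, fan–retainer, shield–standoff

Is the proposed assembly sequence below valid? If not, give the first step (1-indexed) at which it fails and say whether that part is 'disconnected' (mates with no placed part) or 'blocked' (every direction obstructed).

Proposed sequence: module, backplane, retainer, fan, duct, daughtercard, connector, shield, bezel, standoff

1. module@(1, 2) [+x clear] — {module}
2. backplane@(1, 1) [+x clear] — {backplane, module}
3. retainer@(0, 1) [-x clear] — {backplane, module, retainer}
4. fan@(0, 0) [+x clear] — {backplane, fan, module, retainer}
5. duct@(2, 1) [+y clear] — {backplane, duct, fan, module, retainer}
6. daughtercard@(1, 0) [+x clear] — {backplane, daughtercard, duct, fan, module, retainer}
7. connector@(2, 0) [-y clear] — {backplane, connector, daughtercard, duct, fan, module, retainer}
8. shield@(1, -1) [-x clear] — {backplane, connector, daughtercard, duct, fan, module, retainer, shield}
9. bezel@(0, -1) [-x clear] — {backplane, bezel, connector, daughtercard, duct, fan, module, retainer, shield}
10. standoff@(2, -1) [+x clear] — {backplane, bezel, connector, daughtercard, duct, fan, module, retainer, shield, standoff}

Valid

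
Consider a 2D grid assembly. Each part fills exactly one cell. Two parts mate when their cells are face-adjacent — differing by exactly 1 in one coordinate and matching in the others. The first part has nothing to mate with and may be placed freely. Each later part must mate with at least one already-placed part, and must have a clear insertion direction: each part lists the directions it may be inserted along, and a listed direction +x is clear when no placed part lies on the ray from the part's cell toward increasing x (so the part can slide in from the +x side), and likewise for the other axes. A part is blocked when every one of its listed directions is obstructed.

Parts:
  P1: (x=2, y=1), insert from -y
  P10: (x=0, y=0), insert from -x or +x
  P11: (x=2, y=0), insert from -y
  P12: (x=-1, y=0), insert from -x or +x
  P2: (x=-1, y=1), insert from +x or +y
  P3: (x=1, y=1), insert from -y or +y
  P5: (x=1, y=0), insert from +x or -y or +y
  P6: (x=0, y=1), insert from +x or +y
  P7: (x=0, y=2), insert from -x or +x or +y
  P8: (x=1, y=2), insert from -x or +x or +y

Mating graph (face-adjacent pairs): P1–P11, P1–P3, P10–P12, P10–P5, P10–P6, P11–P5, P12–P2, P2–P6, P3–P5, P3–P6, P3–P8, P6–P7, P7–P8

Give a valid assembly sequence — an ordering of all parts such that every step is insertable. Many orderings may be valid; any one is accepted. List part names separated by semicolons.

1. P8@(1, 2) [-x clear] — {P8}
2. P3@(1, 1) [-y clear] — {P3, P8}
3. P5@(1, 0) [+x clear] — {P3, P5, P8}
4. P6@(0, 1) [+y clear] — {P3, P5, P6, P8}
5. P10@(0, 0) [-x clear] — {P10, P3, P5, P6, P8}
6. P2@(-1, 1) [+y clear] — {P10, P2, P3, P5, P6, P8}
7. P1@(2, 1) [-y clear] — {P1, P10, P2, P3, P5, P6, P8}
8. P11@(2, 0) [-y clear] — {P1, P10, P11, P2, P3, P5, P6, P8}
9. P12@(-1, 0) [-x clear] — {P1, P10, P11, P12, P2, P3, P5, P6, P8}
10. P7@(0, 2) [-x clear] — {P1, P10, P11, P12, P2, P3, P5, P6, P7, P8}

P8; P3; P5; P6; P10; P2; P1; P11; P12; P7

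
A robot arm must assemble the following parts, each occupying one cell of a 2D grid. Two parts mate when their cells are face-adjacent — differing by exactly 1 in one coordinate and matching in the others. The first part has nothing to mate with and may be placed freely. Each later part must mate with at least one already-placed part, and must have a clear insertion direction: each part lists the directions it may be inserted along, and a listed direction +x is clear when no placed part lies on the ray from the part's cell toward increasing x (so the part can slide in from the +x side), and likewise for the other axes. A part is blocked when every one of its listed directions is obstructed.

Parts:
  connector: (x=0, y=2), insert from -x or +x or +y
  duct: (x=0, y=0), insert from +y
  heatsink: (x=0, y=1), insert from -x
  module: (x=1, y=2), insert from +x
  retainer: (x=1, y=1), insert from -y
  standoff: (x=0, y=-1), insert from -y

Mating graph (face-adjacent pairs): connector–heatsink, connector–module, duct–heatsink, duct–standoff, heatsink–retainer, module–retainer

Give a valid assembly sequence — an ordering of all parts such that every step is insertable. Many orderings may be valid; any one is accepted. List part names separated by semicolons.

duct; standoff; heatsink; retainer; module; connector

1. duct@(0, 0) [+y clear] — {duct}
2. standoff@(0, -1) [-y clear] — {duct, standoff}
3. heatsink@(0, 1) [-x clear] — {duct, heatsink, standoff}
4. retainer@(1, 1) [-y clear] — {duct, heatsink, retainer, standoff}
5. module@(1, 2) [+x clear] — {duct, heatsink, module, retainer, standoff}
6. connector@(0, 2) [-x clear] — {connector, duct, heatsink, module, retainer, standoff}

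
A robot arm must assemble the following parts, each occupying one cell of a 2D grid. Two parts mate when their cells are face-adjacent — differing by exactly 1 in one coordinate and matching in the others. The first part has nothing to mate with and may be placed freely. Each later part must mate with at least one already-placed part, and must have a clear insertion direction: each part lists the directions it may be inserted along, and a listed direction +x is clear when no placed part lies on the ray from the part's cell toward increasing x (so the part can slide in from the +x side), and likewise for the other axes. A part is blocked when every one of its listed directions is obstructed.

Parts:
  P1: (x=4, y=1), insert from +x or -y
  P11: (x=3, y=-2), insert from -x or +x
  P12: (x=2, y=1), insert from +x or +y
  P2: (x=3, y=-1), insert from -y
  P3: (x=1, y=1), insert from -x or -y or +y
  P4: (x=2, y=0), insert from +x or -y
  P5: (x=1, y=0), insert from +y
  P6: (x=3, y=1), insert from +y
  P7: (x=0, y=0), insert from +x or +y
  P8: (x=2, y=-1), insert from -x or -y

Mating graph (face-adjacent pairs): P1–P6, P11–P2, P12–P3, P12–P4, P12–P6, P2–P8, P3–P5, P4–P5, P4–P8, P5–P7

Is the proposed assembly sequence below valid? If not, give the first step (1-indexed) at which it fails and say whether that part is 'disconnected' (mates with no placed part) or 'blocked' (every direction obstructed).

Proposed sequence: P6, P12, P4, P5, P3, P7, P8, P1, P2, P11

Valid

1. P6@(3, 1) [+y clear] — {P6}
2. P12@(2, 1) [+y clear] — {P12, P6}
3. P4@(2, 0) [+x clear] — {P12, P4, P6}
4. P5@(1, 0) [+y clear] — {P12, P4, P5, P6}
5. P3@(1, 1) [-x clear] — {P12, P3, P4, P5, P6}
6. P7@(0, 0) [+y clear] — {P12, P3, P4, P5, P6, P7}
7. P8@(2, -1) [-x clear] — {P12, P3, P4, P5, P6, P7, P8}
8. P1@(4, 1) [+x clear] — {P1, P12, P3, P4, P5, P6, P7, P8}
9. P2@(3, -1) [-y clear] — {P1, P12, P2, P3, P4, P5, P6, P7, P8}
10. P11@(3, -2) [-x clear] — {P1, P11, P12, P2, P3, P4, P5, P6, P7, P8}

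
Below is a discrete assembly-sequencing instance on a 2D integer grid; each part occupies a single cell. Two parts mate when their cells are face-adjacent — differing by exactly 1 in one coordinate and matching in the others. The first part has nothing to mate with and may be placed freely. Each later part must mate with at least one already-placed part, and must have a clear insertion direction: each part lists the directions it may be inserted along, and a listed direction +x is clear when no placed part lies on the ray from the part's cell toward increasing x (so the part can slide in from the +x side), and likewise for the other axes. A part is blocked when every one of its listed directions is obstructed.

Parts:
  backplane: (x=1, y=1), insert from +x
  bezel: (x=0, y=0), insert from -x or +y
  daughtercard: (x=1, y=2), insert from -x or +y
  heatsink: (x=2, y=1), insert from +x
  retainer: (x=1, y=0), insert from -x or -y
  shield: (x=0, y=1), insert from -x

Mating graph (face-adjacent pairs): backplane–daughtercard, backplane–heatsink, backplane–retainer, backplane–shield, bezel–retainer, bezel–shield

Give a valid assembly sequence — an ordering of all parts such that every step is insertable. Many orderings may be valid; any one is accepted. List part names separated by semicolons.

1. backplane@(1, 1) [+x clear] — {backplane}
2. retainer@(1, 0) [-x clear] — {backplane, retainer}
3. heatsink@(2, 1) [+x clear] — {backplane, heatsink, retainer}
4. daughtercard@(1, 2) [-x clear] — {backplane, daughtercard, heatsink, retainer}
5. bezel@(0, 0) [-x clear] — {backplane, bezel, daughtercard, heatsink, retainer}
6. shield@(0, 1) [-x clear] — {backplane, bezel, daughtercard, heatsink, retainer, shield}

backplane; retainer; heatsink; daughtercard; bezel; shield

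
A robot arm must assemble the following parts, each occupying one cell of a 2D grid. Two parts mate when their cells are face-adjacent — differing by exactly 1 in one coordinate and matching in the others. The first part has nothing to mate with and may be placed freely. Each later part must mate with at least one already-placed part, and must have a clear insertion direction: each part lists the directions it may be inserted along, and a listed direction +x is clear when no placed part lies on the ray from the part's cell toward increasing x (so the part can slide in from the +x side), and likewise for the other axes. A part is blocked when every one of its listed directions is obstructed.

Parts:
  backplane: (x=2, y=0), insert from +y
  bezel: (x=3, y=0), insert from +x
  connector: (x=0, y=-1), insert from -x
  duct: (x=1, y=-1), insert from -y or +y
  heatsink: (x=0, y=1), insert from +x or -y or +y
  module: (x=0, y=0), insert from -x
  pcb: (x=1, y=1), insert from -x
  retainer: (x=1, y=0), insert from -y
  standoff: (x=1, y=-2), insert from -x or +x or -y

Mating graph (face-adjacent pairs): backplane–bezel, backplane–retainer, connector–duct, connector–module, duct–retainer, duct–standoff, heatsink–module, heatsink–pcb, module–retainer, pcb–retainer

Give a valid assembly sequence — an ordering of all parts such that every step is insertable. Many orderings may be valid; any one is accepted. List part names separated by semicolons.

module; retainer; duct; standoff; backplane; bezel; connector; pcb; heatsink

1. module@(0, 0) [-x clear] — {module}
2. retainer@(1, 0) [-y clear] — {module, retainer}
3. duct@(1, -1) [-y clear] — {duct, module, retainer}
4. standoff@(1, -2) [-x clear] — {duct, module, retainer, standoff}
5. backplane@(2, 0) [+y clear] — {backplane, duct, module, retainer, standoff}
6. bezel@(3, 0) [+x clear] — {backplane, bezel, duct, module, retainer, standoff}
7. connector@(0, -1) [-x clear] — {backplane, bezel, connector, duct, module, retainer, standoff}
8. pcb@(1, 1) [-x clear] — {backplane, bezel, connector, duct, module, pcb, retainer, standoff}
9. heatsink@(0, 1) [+y clear] — {backplane, bezel, connector, duct, heatsink, module, pcb, retainer, standoff}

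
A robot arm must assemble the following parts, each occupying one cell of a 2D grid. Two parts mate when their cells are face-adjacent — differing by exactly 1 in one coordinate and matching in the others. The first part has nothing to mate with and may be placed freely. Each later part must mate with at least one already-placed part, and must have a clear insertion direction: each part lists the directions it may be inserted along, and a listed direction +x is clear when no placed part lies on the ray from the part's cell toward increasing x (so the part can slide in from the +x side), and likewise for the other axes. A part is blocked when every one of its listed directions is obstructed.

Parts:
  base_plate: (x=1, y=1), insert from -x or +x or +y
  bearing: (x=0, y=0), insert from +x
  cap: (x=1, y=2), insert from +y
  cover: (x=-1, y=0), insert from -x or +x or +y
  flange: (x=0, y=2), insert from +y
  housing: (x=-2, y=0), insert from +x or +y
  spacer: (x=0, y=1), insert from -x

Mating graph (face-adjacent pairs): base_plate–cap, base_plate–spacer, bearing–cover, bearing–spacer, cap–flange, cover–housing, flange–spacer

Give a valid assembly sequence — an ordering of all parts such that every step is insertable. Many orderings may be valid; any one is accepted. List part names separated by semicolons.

base_plate; spacer; bearing; cap; cover; housing; flange

1. base_plate@(1, 1) [-x clear] — {base_plate}
2. spacer@(0, 1) [-x clear] — {base_plate, spacer}
3. bearing@(0, 0) [+x clear] — {base_plate, bearing, spacer}
4. cap@(1, 2) [+y clear] — {base_plate, bearing, cap, spacer}
5. cover@(-1, 0) [-x clear] — {base_plate, bearing, cap, cover, spacer}
6. housing@(-2, 0) [+y clear] — {base_plate, bearing, cap, cover, housing, spacer}
7. flange@(0, 2) [+y clear] — {base_plate, bearing, cap, cover, flange, housing, spacer}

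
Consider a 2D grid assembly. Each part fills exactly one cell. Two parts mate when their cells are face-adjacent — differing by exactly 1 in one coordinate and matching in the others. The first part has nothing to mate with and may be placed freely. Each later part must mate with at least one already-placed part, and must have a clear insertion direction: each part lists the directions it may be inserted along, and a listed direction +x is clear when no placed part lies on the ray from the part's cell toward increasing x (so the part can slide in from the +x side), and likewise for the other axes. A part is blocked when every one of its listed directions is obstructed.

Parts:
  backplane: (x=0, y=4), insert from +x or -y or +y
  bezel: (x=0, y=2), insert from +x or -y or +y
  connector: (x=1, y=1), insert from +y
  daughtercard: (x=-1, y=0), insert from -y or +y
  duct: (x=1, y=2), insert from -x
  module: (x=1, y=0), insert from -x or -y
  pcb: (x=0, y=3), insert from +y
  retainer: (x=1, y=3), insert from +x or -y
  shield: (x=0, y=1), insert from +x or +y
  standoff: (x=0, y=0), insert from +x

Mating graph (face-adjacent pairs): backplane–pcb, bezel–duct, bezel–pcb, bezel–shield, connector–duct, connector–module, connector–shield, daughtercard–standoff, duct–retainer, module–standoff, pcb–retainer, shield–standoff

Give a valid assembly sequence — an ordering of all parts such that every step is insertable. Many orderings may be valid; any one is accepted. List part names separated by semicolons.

daughtercard; standoff; module; shield; connector; duct; bezel; pcb; retainer; backplane

1. daughtercard@(-1, 0) [-y clear] — {daughtercard}
2. standoff@(0, 0) [+x clear] — {daughtercard, standoff}
3. module@(1, 0) [-y clear] — {daughtercard, module, standoff}
4. shield@(0, 1) [+x clear] — {daughtercard, module, shield, standoff}
5. connector@(1, 1) [+y clear] — {connector, daughtercard, module, shield, standoff}
6. duct@(1, 2) [-x clear] — {connector, daughtercard, duct, module, shield, standoff}
7. bezel@(0, 2) [+y clear] — {bezel, connector, daughtercard, duct, module, shield, standoff}
8. pcb@(0, 3) [+y clear] — {bezel, connector, daughtercard, duct, module, pcb, shield, standoff}
9. retainer@(1, 3) [+x clear] — {bezel, connector, daughtercard, duct, module, pcb, retainer, shield, standoff}
10. backplane@(0, 4) [+x clear] — {backplane, bezel, connector, daughtercard, duct, module, pcb, retainer, shield, standoff}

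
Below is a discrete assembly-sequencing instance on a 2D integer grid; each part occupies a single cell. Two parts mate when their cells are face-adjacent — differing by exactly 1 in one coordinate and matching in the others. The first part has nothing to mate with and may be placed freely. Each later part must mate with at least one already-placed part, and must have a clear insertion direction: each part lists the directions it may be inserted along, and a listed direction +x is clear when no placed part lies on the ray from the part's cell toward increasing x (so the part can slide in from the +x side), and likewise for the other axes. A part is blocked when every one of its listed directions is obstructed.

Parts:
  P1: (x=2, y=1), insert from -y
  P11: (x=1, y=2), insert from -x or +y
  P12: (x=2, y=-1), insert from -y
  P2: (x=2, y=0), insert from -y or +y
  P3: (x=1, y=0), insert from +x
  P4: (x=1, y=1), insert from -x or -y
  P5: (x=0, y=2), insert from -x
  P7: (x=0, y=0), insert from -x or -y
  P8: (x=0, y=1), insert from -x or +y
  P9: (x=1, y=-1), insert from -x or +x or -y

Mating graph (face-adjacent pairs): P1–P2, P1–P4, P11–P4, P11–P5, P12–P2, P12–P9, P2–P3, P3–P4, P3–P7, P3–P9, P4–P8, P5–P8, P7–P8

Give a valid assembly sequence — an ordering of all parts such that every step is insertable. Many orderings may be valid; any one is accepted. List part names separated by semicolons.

1. P4@(1, 1) [-x clear] — {P4}
2. P11@(1, 2) [-x clear] — {P11, P4}
3. P3@(1, 0) [+x clear] — {P11, P3, P4}
4. P7@(0, 0) [-x clear] — {P11, P3, P4, P7}
5. P8@(0, 1) [-x clear] — {P11, P3, P4, P7, P8}
6. P9@(1, -1) [-x clear] — {P11, P3, P4, P7, P8, P9}
7. P5@(0, 2) [-x clear] — {P11, P3, P4, P5, P7, P8, P9}
8. P1@(2, 1) [-y clear] — {P1, P11, P3, P4, P5, P7, P8, P9}
9. P2@(2, 0) [-y clear] — {P1, P11, P2, P3, P4, P5, P7, P8, P9}
10. P12@(2, -1) [-y clear] — {P1, P11, P12, P2, P3, P4, P5, P7, P8, P9}

P4; P11; P3; P7; P8; P9; P5; P1; P2; P12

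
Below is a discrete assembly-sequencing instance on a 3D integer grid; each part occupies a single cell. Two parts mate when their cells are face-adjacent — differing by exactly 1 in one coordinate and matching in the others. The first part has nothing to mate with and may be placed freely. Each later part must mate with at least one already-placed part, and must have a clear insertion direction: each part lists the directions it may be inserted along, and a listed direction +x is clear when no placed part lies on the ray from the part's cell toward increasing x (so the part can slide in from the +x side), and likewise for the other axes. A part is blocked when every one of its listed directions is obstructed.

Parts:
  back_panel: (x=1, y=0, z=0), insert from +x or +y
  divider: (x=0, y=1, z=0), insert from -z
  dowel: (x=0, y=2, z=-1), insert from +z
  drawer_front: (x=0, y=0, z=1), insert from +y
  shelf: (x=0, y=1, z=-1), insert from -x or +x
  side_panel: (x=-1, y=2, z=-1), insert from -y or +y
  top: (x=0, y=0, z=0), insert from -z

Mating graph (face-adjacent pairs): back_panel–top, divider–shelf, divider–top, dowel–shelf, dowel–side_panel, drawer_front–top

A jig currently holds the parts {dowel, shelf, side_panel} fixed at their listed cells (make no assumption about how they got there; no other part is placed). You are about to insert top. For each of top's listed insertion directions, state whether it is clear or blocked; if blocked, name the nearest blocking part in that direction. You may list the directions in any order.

-z: clear

-z: ray from top(0, 0, 0) has no placed part ⇒ clear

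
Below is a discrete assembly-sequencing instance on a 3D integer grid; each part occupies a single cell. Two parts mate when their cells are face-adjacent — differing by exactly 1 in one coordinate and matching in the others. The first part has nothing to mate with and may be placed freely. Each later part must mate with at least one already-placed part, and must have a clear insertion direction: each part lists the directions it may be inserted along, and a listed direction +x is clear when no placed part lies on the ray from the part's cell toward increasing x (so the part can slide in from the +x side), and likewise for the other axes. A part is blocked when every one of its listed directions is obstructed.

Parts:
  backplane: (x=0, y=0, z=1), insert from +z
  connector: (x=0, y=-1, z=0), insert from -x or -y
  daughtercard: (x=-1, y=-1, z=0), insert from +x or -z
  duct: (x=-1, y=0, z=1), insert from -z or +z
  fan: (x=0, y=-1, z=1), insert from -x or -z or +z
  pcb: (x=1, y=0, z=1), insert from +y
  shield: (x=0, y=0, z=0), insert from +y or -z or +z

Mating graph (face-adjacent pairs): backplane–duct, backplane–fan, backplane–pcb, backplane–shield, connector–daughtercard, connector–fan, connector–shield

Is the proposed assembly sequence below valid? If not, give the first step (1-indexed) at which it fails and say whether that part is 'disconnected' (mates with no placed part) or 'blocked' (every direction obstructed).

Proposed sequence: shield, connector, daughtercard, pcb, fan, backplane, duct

Invalid at step 4 (disconnected)

1. shield@(0, 0, 0) [+y clear] — {shield}
2. connector@(0, -1, 0) [-x clear] — {connector, shield}
3. daughtercard@(-1, -1, 0) [-z clear] — {connector, daughtercard, shield}
4. pcb@(1, 0, 1) — no placed neighbour ⇒ disconnected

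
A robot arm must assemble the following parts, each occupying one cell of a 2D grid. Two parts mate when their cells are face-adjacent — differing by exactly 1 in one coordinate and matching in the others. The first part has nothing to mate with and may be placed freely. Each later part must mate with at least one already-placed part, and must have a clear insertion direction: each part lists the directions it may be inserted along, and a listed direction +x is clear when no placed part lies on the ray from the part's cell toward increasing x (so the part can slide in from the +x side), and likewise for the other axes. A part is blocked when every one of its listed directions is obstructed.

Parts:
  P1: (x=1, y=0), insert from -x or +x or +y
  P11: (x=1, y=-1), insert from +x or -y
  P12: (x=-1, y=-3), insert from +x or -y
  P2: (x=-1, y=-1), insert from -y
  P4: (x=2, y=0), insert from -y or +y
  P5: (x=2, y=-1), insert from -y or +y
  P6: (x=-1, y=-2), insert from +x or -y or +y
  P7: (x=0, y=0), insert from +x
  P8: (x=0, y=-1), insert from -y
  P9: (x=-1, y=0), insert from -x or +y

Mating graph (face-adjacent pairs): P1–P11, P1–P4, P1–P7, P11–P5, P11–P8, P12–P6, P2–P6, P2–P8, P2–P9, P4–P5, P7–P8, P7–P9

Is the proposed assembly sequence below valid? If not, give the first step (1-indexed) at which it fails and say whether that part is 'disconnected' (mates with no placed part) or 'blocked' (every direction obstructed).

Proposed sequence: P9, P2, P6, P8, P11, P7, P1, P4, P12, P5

1. P9@(-1, 0) [-x clear] — {P9}
2. P2@(-1, -1) [-y clear] — {P2, P9}
3. P6@(-1, -2) [+x clear] — {P2, P6, P9}
4. P8@(0, -1) [-y clear] — {P2, P6, P8, P9}
5. P11@(1, -1) [+x clear] — {P11, P2, P6, P8, P9}
6. P7@(0, 0) [+x clear] — {P11, P2, P6, P7, P8, P9}
7. P1@(1, 0) [+x clear] — {P1, P11, P2, P6, P7, P8, P9}
8. P4@(2, 0) [-y clear] — {P1, P11, P2, P4, P6, P7, P8, P9}
9. P12@(-1, -3) [+x clear] — {P1, P11, P12, P2, P4, P6, P7, P8, P9}
10. P5@(2, -1) [-y clear] — {P1, P11, P12, P2, P4, P5, P6, P7, P8, P9}

Valid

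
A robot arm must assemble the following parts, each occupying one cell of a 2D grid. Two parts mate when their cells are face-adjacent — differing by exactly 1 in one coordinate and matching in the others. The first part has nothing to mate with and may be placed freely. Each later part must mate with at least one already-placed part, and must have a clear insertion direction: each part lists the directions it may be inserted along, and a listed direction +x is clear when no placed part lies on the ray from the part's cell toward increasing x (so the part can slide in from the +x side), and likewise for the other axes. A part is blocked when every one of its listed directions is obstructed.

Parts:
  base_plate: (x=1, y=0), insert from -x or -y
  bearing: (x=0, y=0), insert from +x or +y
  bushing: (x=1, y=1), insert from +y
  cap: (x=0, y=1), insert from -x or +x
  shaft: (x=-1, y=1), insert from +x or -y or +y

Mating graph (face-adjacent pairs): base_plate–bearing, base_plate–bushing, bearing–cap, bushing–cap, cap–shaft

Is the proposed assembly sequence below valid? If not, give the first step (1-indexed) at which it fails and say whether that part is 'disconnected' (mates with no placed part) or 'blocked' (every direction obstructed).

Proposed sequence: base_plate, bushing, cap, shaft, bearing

Invalid at step 5 (blocked)

1. base_plate@(1, 0) [-x clear] — {base_plate}
2. bushing@(1, 1) [+y clear] — {base_plate, bushing}
3. cap@(0, 1) [-x clear] — {base_plate, bushing, cap}
4. shaft@(-1, 1) [-y clear] — {base_plate, bushing, cap, shaft}
5. bearing@(0, 0) — +x/+y all obstructed ⇒ blocked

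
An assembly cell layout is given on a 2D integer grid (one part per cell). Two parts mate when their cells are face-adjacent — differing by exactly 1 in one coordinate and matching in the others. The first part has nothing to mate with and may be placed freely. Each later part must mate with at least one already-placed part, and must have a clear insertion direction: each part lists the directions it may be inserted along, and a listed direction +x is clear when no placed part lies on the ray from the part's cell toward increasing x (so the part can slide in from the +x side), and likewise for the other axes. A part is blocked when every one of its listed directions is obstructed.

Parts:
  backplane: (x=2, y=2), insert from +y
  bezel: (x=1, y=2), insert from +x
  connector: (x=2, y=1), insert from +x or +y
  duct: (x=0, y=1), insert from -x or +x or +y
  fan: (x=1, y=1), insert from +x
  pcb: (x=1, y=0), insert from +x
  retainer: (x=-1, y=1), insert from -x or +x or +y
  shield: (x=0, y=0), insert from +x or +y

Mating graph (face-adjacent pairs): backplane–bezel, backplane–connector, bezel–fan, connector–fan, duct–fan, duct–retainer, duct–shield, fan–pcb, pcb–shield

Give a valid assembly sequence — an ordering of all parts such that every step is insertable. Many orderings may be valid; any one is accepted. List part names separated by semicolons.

1. shield@(0, 0) [+x clear] — {shield}
2. pcb@(1, 0) [+x clear] — {pcb, shield}
3. duct@(0, 1) [-x clear] — {duct, pcb, shield}
4. retainer@(-1, 1) [-x clear] — {duct, pcb, retainer, shield}
5. fan@(1, 1) [+x clear] — {duct, fan, pcb, retainer, shield}
6. bezel@(1, 2) [+x clear] — {bezel, duct, fan, pcb, retainer, shield}
7. backplane@(2, 2) [+y clear] — {backplane, bezel, duct, fan, pcb, retainer, shield}
8. connector@(2, 1) [+x clear] — {backplane, bezel, connector, duct, fan, pcb, retainer, shield}

shield; pcb; duct; retainer; fan; bezel; backplane; connector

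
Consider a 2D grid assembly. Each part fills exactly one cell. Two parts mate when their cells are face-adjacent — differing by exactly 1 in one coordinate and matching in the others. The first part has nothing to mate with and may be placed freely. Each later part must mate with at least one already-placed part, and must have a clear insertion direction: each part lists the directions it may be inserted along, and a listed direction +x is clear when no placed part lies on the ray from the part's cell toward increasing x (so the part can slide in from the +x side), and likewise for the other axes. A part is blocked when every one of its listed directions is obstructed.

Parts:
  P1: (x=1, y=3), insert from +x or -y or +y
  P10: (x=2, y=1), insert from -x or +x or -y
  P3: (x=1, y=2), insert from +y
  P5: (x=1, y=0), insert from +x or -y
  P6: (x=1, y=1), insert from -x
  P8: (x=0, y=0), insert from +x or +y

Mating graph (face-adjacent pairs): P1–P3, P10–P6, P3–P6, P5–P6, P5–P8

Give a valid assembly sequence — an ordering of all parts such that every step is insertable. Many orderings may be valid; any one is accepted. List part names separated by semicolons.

P3; P1; P6; P10; P5; P8

1. P3@(1, 2) [+y clear] — {P3}
2. P1@(1, 3) [+x clear] — {P1, P3}
3. P6@(1, 1) [-x clear] — {P1, P3, P6}
4. P10@(2, 1) [+x clear] — {P1, P10, P3, P6}
5. P5@(1, 0) [+x clear] — {P1, P10, P3, P5, P6}
6. P8@(0, 0) [+y clear] — {P1, P10, P3, P5, P6, P8}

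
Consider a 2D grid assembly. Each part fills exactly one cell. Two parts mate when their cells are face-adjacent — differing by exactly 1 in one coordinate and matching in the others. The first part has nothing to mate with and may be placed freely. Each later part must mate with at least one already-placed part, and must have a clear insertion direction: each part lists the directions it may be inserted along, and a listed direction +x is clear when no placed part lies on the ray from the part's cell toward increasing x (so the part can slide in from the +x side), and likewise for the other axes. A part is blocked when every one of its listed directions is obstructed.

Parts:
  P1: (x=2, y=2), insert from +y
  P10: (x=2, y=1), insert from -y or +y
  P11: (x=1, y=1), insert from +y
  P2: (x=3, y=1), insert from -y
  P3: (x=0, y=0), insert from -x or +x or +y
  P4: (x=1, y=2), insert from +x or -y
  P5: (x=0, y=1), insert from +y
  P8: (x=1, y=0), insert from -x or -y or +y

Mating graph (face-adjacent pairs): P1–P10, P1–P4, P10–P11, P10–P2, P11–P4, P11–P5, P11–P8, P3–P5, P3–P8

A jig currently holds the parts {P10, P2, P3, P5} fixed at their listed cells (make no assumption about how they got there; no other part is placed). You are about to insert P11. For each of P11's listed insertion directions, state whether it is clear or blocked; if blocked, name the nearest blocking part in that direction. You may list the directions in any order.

+y: clear

+y: ray from P11(1, 1) has no placed part ⇒ clear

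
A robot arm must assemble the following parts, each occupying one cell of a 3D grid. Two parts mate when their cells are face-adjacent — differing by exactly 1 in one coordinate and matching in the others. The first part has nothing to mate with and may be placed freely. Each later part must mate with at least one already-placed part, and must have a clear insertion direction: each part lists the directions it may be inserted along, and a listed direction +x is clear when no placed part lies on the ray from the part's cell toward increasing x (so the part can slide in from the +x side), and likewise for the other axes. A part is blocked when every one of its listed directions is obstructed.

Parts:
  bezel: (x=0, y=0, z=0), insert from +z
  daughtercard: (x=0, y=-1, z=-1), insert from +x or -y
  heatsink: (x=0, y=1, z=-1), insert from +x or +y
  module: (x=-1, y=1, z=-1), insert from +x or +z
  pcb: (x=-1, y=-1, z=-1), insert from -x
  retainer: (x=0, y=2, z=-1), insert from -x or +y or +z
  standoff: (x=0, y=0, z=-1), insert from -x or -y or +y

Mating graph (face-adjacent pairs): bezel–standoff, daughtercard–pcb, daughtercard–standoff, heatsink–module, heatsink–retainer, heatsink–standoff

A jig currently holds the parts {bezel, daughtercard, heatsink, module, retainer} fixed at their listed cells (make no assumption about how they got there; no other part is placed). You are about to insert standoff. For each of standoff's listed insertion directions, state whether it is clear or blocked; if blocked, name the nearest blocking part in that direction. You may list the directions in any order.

-x: ray from standoff(0, 0, -1) has no placed part ⇒ clear
-y: nearest on ray is daughtercard@(0, -1, -1) ⇒ blocked
+y: nearest on ray is heatsink@(0, 1, -1) ⇒ blocked

+y: blocked by heatsink; -x: clear; -y: blocked by daughtercard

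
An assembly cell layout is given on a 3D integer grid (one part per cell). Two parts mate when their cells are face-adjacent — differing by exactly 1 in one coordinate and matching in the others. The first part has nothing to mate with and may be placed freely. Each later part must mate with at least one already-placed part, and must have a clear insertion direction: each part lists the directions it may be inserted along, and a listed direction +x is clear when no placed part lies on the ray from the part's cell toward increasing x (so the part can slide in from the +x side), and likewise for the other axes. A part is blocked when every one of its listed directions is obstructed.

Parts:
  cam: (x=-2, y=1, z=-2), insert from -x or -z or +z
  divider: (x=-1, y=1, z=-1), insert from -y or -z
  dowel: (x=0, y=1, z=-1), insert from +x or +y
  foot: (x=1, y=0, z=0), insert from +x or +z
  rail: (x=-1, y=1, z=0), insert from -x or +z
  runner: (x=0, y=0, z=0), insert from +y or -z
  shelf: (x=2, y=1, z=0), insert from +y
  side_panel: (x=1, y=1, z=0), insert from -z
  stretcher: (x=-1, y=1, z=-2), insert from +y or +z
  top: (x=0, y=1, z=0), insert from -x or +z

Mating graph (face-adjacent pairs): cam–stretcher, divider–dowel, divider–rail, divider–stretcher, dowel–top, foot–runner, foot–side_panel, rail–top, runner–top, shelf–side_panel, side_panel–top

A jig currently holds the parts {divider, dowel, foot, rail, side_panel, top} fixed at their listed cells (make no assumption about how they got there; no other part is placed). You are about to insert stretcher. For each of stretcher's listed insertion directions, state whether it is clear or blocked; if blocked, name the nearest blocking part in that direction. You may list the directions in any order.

+y: clear; +z: blocked by divider

+y: ray from stretcher(-1, 1, -2) has no placed part ⇒ clear
+z: nearest on ray is divider@(-1, 1, -1) ⇒ blocked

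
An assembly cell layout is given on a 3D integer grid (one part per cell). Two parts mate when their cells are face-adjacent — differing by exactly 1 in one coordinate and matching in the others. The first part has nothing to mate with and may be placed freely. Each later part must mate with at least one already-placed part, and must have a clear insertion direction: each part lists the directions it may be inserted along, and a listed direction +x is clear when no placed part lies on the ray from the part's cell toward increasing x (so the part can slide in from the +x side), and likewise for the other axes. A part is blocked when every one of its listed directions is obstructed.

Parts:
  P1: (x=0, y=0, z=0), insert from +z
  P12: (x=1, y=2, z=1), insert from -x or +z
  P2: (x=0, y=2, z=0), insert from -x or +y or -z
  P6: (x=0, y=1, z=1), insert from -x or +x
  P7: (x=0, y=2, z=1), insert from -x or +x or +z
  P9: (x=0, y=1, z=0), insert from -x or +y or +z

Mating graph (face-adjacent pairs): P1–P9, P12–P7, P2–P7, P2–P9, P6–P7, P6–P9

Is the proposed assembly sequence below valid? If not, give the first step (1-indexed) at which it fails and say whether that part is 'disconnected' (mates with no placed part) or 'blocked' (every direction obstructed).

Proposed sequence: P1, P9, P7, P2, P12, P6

1. P1@(0, 0, 0) [+z clear] — {P1}
2. P9@(0, 1, 0) [-x clear] — {P1, P9}
3. P7@(0, 2, 1) — no placed neighbour ⇒ disconnected

Invalid at step 3 (disconnected)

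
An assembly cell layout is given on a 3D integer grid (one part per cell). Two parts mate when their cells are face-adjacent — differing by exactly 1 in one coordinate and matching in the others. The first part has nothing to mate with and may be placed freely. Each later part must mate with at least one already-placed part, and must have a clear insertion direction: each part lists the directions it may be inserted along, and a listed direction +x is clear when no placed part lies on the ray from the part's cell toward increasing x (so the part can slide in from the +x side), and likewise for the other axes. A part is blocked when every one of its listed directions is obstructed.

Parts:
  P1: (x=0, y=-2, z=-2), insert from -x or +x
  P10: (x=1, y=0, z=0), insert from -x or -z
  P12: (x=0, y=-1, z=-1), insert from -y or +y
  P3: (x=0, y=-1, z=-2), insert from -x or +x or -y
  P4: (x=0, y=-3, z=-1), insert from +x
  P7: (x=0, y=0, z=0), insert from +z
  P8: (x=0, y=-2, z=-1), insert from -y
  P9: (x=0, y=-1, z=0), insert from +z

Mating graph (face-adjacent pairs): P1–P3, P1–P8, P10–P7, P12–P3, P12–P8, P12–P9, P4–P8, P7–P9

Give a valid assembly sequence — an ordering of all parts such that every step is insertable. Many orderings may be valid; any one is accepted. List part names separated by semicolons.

P12; P8; P4; P9; P3; P7; P10; P1

1. P12@(0, -1, -1) [-y clear] — {P12}
2. P8@(0, -2, -1) [-y clear] — {P12, P8}
3. P4@(0, -3, -1) [+x clear] — {P12, P4, P8}
4. P9@(0, -1, 0) [+z clear] — {P12, P4, P8, P9}
5. P3@(0, -1, -2) [-x clear] — {P12, P3, P4, P8, P9}
6. P7@(0, 0, 0) [+z clear] — {P12, P3, P4, P7, P8, P9}
7. P10@(1, 0, 0) [-z clear] — {P10, P12, P3, P4, P7, P8, P9}
8. P1@(0, -2, -2) [-x clear] — {P1, P10, P12, P3, P4, P7, P8, P9}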